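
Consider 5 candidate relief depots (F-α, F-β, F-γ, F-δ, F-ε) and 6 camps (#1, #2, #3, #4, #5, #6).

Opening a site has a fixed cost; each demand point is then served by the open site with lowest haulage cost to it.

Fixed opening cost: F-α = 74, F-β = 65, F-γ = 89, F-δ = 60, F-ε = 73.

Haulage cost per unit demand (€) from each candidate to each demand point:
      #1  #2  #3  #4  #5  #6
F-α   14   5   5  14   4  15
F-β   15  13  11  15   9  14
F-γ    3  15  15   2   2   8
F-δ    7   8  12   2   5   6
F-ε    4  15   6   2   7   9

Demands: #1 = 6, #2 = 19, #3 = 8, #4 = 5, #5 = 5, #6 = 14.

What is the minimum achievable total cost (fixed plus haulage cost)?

425

Open {F-α, F-δ}: assign each demand point to its cheapest open site.
  #1→F-δ 6×7=42, #2→F-α 19×5=95, #3→F-α 8×5=40, #4→F-δ 5×2=10, #5→F-α 5×4=20, #6→F-δ 14×6=84
  haulage cost 291, fixed 134 → total 425.
Compare {F-α, F-γ}: haulage cost 285 + fixed 163 = 448.
Compare {F-α, F-ε}: haulage cost 315 + fixed 147 = 462.
Compare {F-δ}: haulage cost 409 + fixed 60 = 469.
All other subsets cost ≥ 448. Minimum total cost: 425.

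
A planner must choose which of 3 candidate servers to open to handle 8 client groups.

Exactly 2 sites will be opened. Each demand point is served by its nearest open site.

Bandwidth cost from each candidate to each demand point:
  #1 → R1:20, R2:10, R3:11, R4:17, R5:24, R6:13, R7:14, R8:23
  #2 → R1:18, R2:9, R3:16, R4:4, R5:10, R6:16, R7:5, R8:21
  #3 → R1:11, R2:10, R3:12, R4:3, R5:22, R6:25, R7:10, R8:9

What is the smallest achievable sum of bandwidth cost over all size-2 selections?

75

Open {#2, #3}.
  R1→#3 11, R2→#2 9, R3→#3 12, R4→#3 3, R5→#2 10, R6→#2 16, R7→#2 5, R8→#3 9  ⇒ total 75.
Compare {#1, #3}: total 89.
Compare {#1, #2}: total 91.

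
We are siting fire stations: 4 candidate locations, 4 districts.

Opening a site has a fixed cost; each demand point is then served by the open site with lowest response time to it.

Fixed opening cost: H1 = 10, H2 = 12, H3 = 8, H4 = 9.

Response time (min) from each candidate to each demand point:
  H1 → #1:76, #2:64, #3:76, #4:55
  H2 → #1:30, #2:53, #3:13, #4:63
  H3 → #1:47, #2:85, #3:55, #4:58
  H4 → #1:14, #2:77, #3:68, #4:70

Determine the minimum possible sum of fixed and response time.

Open {H2, H4}: assign each demand point to its cheapest open site.
  #1→H4 14, #2→H2 53, #3→H2 13, #4→H2 63
  response time 143, fixed 21 → total 164.
Compare {H1, H2, H4}: response time 135 + fixed 31 = 166.
Compare {H2, H3, H4}: response time 138 + fixed 29 = 167.
Compare {H2}: response time 159 + fixed 12 = 171.
All other subsets cost ≥ 166. Minimum total cost: 164.

164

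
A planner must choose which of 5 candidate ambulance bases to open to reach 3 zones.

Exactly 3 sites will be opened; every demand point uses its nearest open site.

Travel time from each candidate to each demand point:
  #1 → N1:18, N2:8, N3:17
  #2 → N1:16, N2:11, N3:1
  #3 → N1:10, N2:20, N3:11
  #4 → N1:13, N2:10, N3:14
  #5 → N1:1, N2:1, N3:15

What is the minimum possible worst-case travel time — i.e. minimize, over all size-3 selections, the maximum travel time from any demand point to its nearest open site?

1

Open {#1, #2, #5}.
  Farthest demand point is N1 at travel time 1 (to #5); all others are ≤ 1.
With {#2, #3, #5} the worst case is 1.
With {#2, #4, #5} the worst case is 1.
No size-3 selection achieves below 1.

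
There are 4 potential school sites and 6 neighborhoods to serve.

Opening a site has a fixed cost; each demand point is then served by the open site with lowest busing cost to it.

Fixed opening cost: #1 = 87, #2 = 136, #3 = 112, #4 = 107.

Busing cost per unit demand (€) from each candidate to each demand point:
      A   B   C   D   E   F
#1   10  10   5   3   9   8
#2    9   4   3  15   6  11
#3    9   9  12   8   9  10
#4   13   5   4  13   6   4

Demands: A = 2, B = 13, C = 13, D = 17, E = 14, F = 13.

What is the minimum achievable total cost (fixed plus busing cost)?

518

Open {#1, #4}: assign each demand point to its cheapest open site.
  A→#1 2×10=20, B→#4 13×5=65, C→#4 13×4=52, D→#1 17×3=51, E→#4 14×6=84, F→#4 13×4=52
  busing cost 324, fixed 194 → total 518.
Compare {#1, #2}: busing cost 348 + fixed 223 = 571.
Compare {#1}: busing cost 496 + fixed 87 = 583.
Compare {#4}: busing cost 500 + fixed 107 = 607.
All other subsets cost ≥ 571. Minimum total cost: 518.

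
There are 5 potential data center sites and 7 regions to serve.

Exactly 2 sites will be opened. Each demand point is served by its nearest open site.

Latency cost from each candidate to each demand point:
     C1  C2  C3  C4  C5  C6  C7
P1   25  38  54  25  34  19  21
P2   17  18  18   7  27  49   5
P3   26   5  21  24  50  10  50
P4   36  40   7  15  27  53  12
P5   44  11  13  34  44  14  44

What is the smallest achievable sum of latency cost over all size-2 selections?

89

Open {P2, P3}.
  C1→P2 17, C2→P3 5, C3→P2 18, C4→P2 7, C5→P2 27, C6→P3 10, C7→P2 5  ⇒ total 89.
Compare {P2, P5}: total 94.
Compare {P3, P4}: total 102.
No size-2 selection does better; minimum is 89.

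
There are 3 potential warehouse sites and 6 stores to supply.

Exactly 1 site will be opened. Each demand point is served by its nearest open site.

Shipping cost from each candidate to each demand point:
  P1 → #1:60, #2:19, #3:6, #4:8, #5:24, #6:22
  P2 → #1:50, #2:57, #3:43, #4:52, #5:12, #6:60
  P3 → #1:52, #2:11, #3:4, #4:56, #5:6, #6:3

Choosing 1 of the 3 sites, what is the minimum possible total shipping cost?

132

Open {P3}.
  #1→P3 52, #2→P3 11, #3→P3 4, #4→P3 56, #5→P3 6, #6→P3 3  ⇒ total 132.
Compare {P1}: total 139.
Compare {P2}: total 274.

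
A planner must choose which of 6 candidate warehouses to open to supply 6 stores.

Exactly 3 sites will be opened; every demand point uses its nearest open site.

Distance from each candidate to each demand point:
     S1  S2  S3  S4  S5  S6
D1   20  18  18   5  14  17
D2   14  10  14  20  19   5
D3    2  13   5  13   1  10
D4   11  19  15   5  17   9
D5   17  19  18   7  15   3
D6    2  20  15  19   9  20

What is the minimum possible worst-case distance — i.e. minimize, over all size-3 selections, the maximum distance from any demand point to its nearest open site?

10

Open {D1, D2, D3}.
  Farthest demand point is S2 at distance 10 (to D2); all others are ≤ 10.
With {D2, D3, D4} the worst case is 10.
With {D2, D3, D5} the worst case is 10.
No size-3 selection achieves below 10.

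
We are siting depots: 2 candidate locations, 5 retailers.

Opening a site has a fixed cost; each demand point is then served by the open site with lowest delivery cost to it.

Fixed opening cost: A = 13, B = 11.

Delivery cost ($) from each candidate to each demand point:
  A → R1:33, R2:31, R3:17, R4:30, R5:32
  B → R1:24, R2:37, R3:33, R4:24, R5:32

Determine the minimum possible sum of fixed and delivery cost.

152

Open {A, B}: assign each demand point to its cheapest open site.
  R1→B 24, R2→A 31, R3→A 17, R4→B 24, R5→A 32
  delivery cost 128, fixed 24 → total 152.
Compare {A}: delivery cost 143 + fixed 13 = 156.
Compare {B}: delivery cost 150 + fixed 11 = 161.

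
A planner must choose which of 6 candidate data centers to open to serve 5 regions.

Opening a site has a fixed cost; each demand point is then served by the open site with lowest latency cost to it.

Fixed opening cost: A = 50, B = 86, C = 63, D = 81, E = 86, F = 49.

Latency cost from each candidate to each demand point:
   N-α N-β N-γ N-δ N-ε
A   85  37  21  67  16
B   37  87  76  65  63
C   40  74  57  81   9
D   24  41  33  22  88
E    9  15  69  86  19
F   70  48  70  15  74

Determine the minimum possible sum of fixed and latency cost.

251

Open {A, D}: assign each demand point to its cheapest open site.
  N-α→D 24, N-β→A 37, N-γ→A 21, N-δ→D 22, N-ε→A 16
  latency cost 120, fixed 131 → total 251.
Compare {A, F}: latency cost 159 + fixed 99 = 258.
Compare {A, E, F}: latency cost 76 + fixed 185 = 261.
Compare {E, F}: latency cost 127 + fixed 135 = 262.
All other subsets cost ≥ 258. Minimum total cost: 251.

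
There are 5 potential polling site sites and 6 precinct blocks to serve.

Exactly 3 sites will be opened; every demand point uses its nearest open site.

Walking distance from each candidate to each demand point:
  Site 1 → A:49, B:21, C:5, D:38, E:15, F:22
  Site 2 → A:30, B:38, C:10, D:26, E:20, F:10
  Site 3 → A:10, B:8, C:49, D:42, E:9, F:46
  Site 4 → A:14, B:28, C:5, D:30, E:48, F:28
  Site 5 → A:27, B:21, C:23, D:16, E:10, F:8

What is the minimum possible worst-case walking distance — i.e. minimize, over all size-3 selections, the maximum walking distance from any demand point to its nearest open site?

16

Open {Site 1, Site 3, Site 5}.
  Farthest demand point is D at walking distance 16 (to Site 5); all others are ≤ 16.
With {Site 2, Site 3, Site 5} the worst case is 16.
With {Site 3, Site 4, Site 5} the worst case is 16.
No size-3 selection achieves below 16.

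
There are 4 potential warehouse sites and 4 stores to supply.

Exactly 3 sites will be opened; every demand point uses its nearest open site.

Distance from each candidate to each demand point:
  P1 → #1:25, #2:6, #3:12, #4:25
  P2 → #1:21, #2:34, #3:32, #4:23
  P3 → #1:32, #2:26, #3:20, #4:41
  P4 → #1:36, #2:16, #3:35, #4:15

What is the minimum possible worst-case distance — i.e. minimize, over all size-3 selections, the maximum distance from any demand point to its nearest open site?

Open {P1, P2, P4}.
  Farthest demand point is #1 at distance 21 (to P2); all others are ≤ 21.
With {P2, P3, P4} the worst case is 21.
With {P1, P2, P3} the worst case is 23.
No size-3 selection achieves below 21.

21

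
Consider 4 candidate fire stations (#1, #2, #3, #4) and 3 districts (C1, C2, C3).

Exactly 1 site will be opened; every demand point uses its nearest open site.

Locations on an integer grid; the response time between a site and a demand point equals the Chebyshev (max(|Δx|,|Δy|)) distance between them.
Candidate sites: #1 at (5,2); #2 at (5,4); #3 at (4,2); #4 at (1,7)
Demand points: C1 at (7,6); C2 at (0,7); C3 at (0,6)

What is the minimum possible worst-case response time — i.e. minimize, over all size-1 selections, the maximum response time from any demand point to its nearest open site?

5

Open {#1}.
  Farthest demand point is C2 at response time 5 (to #1); all others are ≤ 5.
With {#2} the worst case is 5.
With {#3} the worst case is 5.
No size-1 selection achieves below 5.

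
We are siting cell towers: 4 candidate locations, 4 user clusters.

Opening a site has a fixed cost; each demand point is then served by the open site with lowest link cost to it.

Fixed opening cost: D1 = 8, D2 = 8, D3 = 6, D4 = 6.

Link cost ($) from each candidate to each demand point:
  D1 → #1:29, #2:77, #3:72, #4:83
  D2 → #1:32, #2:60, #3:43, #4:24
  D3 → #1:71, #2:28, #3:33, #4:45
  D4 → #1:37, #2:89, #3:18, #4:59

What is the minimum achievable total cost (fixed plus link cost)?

Open {D2, D3, D4}: assign each demand point to its cheapest open site.
  #1→D2 32, #2→D3 28, #3→D4 18, #4→D2 24
  link cost 102, fixed 20 → total 122.
Compare {D1, D2, D3, D4}: link cost 99 + fixed 28 = 127.
Compare {D2, D3}: link cost 117 + fixed 14 = 131.
Compare {D1, D2, D3}: link cost 114 + fixed 22 = 136.
All other subsets cost ≥ 127. Minimum total cost: 122.

122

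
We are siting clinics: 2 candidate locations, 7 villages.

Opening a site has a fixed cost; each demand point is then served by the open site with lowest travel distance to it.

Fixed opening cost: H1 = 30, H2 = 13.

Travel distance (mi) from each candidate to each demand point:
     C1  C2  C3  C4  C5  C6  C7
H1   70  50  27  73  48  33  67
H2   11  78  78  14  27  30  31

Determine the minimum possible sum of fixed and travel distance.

Open {H1, H2}: assign each demand point to its cheapest open site.
  C1→H2 11, C2→H1 50, C3→H1 27, C4→H2 14, C5→H2 27, C6→H2 30, C7→H2 31
  travel distance 190, fixed 43 → total 233.
Compare {H2}: travel distance 269 + fixed 13 = 282.
Compare {H1}: travel distance 368 + fixed 30 = 398.

233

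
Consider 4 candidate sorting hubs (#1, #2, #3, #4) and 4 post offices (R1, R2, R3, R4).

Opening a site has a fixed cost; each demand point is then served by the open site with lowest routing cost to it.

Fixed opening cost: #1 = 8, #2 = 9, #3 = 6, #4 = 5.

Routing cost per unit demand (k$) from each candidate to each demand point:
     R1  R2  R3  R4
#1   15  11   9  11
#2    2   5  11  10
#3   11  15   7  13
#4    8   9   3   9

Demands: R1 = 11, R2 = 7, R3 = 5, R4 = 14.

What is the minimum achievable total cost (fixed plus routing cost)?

212

Open {#2, #4}: assign each demand point to its cheapest open site.
  R1→#2 11×2=22, R2→#2 7×5=35, R3→#4 5×3=15, R4→#4 14×9=126
  routing cost 198, fixed 14 → total 212.
Compare {#2, #3, #4}: routing cost 198 + fixed 20 = 218.
Compare {#1, #2, #4}: routing cost 198 + fixed 22 = 220.
Compare {#1, #2, #3, #4}: routing cost 198 + fixed 28 = 226.
All other subsets cost ≥ 218. Minimum total cost: 212.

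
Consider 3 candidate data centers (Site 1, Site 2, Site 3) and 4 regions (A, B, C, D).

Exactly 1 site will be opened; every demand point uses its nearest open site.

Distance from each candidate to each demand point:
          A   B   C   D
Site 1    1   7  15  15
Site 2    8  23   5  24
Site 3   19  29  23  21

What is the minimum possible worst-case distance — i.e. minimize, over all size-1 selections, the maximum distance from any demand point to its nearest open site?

Open {Site 1}.
  Farthest demand point is C at distance 15 (to Site 1); all others are ≤ 15.
With {Site 2} the worst case is 24.
With {Site 3} the worst case is 29.
No size-1 selection achieves below 15.

15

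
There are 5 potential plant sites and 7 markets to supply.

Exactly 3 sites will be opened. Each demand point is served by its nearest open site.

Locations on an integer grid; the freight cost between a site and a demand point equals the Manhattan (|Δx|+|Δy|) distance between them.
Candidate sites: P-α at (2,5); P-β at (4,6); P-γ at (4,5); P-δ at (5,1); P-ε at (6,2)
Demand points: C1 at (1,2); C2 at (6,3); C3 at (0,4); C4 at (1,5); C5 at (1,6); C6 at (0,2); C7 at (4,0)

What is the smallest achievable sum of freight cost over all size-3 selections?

18

Open {P-α, P-δ, P-ε}.
  C1→P-α 4, C2→P-ε 1, C3→P-α 3, C4→P-α 1, C5→P-α 2, C6→P-α 5, C7→P-δ 2  ⇒ total 18.
Compare {P-α, P-β, P-δ}: total 20.
Compare {P-α, P-β, P-ε}: total 20.
No size-3 selection does better; minimum is 18.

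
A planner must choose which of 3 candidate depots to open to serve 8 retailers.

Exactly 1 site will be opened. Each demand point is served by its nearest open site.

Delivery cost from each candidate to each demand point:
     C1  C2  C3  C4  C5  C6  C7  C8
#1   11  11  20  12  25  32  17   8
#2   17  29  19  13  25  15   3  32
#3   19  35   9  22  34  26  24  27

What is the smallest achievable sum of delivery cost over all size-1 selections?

136

Open {#1}.
  C1→#1 11, C2→#1 11, C3→#1 20, C4→#1 12, C5→#1 25, C6→#1 32, C7→#1 17, C8→#1 8  ⇒ total 136.
Compare {#2}: total 153.
Compare {#3}: total 196.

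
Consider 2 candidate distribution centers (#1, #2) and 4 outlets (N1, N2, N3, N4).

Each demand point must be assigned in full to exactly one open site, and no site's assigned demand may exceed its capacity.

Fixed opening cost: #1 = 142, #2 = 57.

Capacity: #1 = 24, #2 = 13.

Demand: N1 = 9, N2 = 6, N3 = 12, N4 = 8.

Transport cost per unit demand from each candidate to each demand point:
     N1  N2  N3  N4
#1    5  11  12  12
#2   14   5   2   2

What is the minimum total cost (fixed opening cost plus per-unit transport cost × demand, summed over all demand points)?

Open {#1, #2}; cheapest assignment that respects the capacities:
  #1 (cap 24, load 23): N1, N2, N4 — cost 9×5 + 6×11 + 8×12 = 207
  #2 (cap 13, load 12): N3 — cost 12×2 = 24
  Shipping 231, fixed 199 → total 430.
  Any other capacity-feasible assignment to {#1, #2} ships for at least 231.
Total demand is 35 and no other set of sites has combined capacity ≥ 35, so {#1, #2} is the only feasible choice of open sites. Minimum: 430.

430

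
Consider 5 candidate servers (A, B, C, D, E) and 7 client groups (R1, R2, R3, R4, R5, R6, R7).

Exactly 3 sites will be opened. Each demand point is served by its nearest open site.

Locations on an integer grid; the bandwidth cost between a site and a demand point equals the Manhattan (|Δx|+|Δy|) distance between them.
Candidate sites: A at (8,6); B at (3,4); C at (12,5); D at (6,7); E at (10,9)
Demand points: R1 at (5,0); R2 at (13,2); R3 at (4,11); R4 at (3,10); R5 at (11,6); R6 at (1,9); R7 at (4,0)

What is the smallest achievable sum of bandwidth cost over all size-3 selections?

Open {B, C, D}.
  R1→B 6, R2→C 4, R3→D 6, R4→B 6, R5→C 2, R6→B 7, R7→B 5  ⇒ total 36.
Compare {A, B, C}: total 38.
Compare {B, C, E}: total 38.
No size-3 selection does better; minimum is 36.

36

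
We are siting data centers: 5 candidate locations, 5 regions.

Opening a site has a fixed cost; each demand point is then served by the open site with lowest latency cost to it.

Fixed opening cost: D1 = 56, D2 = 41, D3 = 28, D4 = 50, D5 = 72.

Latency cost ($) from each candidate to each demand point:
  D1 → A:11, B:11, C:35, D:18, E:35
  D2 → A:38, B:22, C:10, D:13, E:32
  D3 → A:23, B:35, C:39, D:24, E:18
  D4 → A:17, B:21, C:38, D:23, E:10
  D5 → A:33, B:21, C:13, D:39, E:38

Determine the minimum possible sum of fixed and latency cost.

155

Open {D2, D3}: assign each demand point to its cheapest open site.
  A→D3 23, B→D2 22, C→D2 10, D→D2 13, E→D3 18
  latency cost 86, fixed 69 → total 155.
Compare {D2}: latency cost 115 + fixed 41 = 156.
Compare {D4}: latency cost 109 + fixed 50 = 159.
Compare {D2, D4}: latency cost 71 + fixed 91 = 162.
All other subsets cost ≥ 156. Minimum total cost: 155.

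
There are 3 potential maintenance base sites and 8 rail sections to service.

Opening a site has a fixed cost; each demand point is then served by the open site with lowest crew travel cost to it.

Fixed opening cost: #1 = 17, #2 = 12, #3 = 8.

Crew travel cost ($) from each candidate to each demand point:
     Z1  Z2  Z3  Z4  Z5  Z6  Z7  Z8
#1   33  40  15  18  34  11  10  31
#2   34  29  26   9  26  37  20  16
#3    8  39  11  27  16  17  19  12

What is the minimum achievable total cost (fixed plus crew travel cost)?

141

Open {#2, #3}: assign each demand point to its cheapest open site.
  Z1→#3 8, Z2→#2 29, Z3→#3 11, Z4→#2 9, Z5→#3 16, Z6→#3 17, Z7→#3 19, Z8→#3 12
  crew travel cost 121, fixed 20 → total 141.
Compare {#1, #2, #3}: crew travel cost 106 + fixed 37 = 143.
Compare {#1, #3}: crew travel cost 125 + fixed 25 = 150.
Compare {#3}: crew travel cost 149 + fixed 8 = 157.
All other subsets cost ≥ 143. Minimum total cost: 141.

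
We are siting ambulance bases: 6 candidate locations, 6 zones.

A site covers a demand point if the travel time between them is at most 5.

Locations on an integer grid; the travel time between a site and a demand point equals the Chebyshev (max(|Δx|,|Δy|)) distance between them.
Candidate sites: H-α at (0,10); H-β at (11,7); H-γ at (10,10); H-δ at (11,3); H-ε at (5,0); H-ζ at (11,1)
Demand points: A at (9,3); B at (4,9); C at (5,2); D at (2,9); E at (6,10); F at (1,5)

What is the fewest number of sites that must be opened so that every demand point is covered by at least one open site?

Coverage sets (demand points within 5 of each site):
  H-α: {B, D, F}
  H-β: {A, E}
  H-γ: {E}
  H-δ: {A}
  H-ε: {A, C, F}
  H-ζ: {A}
No 2 sites suffice: every size-2 union leaves at least one demand point uncovered.
But {H-α, H-β, H-ε} covers everything, so the minimum is 3.

3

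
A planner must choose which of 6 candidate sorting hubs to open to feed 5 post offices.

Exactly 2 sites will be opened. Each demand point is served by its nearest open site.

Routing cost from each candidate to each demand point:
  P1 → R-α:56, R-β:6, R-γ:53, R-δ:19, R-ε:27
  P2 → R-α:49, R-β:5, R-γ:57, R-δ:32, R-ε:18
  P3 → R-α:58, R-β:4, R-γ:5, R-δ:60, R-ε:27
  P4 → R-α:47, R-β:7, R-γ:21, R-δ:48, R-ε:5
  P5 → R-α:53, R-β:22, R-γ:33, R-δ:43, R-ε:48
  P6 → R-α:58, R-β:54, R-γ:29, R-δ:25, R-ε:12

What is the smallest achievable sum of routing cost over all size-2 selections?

Open {P1, P4}.
  R-α→P4 47, R-β→P1 6, R-γ→P4 21, R-δ→P1 19, R-ε→P4 5  ⇒ total 98.
Compare {P3, P6}: total 104.
Compare {P4, P6}: total 105.
No size-2 selection does better; minimum is 98.

98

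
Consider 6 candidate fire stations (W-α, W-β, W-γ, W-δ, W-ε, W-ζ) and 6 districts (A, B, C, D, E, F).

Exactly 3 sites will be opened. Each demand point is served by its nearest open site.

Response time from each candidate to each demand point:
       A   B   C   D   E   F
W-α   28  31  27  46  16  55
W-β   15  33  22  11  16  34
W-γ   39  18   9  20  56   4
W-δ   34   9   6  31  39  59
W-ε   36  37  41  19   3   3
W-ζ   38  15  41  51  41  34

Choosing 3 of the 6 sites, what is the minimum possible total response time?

47

Open {W-β, W-δ, W-ε}.
  A→W-β 15, B→W-δ 9, C→W-δ 6, D→W-β 11, E→W-ε 3, F→W-ε 3  ⇒ total 47.
Compare {W-β, W-γ, W-ε}: total 59.
Compare {W-β, W-γ, W-δ}: total 61.
No size-3 selection does better; minimum is 47.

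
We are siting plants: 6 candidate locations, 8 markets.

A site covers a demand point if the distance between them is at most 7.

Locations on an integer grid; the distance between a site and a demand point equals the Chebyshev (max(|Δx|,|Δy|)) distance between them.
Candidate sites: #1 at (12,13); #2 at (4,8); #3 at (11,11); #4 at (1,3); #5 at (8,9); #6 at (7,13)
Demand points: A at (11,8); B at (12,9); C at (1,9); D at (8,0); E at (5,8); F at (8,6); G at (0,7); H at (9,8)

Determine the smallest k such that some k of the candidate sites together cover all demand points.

Coverage sets (demand points within 7 of each site):
  #1: {A, B, E, F, H}
  #2: {A, C, E, F, G, H}
  #3: {A, B, E, F, H}
  #4: {C, D, E, F, G}
  #5: {A, B, C, E, F, H}
  #6: {A, B, C, E, F, G, H}
No single site covers all 8 demand points.
But {#1, #4} covers everything, so the minimum is 2.

2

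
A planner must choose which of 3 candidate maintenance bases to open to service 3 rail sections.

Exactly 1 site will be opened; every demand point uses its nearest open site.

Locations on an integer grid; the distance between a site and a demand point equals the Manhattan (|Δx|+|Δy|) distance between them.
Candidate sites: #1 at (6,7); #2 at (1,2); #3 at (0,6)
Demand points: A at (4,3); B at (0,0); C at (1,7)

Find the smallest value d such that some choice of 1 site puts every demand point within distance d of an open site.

Open {#2}.
  Farthest demand point is C at distance 5 (to #2); all others are ≤ 5.
With {#3} the worst case is 7.
With {#1} the worst case is 13.
No size-1 selection achieves below 5.

5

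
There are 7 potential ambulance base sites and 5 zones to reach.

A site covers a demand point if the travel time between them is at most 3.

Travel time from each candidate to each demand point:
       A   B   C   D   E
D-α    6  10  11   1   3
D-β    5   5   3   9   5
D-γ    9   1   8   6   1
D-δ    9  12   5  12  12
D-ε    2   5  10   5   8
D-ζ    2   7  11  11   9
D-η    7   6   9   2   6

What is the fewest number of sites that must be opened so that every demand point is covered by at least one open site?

Coverage sets (demand points within 3 of each site):
  D-α: {D, E}
  D-β: {C}
  D-γ: {B, E}
  D-δ: {}
  D-ε: {A}
  D-ζ: {A}
  D-η: {D}
No 3 sites suffice: every size-3 union leaves at least one demand point uncovered.
But {D-α, D-β, D-γ, D-ε} covers everything, so the minimum is 4.

4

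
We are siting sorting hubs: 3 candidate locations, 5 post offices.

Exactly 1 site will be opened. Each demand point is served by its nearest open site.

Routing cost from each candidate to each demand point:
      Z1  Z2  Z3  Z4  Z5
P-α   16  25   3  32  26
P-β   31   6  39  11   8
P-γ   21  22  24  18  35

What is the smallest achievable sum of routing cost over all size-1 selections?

95

Open {P-β}.
  Z1→P-β 31, Z2→P-β 6, Z3→P-β 39, Z4→P-β 11, Z5→P-β 8  ⇒ total 95.
Compare {P-α}: total 102.
Compare {P-γ}: total 120.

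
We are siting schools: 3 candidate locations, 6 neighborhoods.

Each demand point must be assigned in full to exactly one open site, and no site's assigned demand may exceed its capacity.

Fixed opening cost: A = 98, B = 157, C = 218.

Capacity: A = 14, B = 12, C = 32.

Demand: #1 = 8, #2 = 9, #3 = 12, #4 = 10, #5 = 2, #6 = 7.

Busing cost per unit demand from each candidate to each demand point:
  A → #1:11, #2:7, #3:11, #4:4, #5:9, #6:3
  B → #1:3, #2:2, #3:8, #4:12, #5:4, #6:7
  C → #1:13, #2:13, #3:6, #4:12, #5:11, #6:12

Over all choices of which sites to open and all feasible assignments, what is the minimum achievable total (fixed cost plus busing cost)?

Open {A, B, C}; cheapest assignment that respects the capacities:
  A (cap 14, load 10): #4 — cost 10×4 = 40
  B (cap 12, load 11): #2, #5 — cost 9×2 + 2×4 = 26
  C (cap 32, load 27): #1, #3, #6 — cost 8×13 + 12×6 + 7×12 = 260
  Shipping 326, fixed 473 → total 799.
  Any other capacity-feasible assignment to {A, B, C} ships for at least 326.
Total demand is 48 and no other set of sites has combined capacity ≥ 48, so {A, B, C} is the only feasible choice of open sites. Minimum: 799.

799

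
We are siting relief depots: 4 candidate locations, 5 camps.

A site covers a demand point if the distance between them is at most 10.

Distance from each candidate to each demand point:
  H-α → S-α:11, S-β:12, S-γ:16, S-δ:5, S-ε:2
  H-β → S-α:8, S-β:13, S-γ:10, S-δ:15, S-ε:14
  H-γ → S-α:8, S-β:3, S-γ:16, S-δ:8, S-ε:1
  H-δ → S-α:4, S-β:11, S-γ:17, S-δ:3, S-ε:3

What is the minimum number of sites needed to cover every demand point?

2

Coverage sets (demand points within 10 of each site):
  H-α: {S-δ, S-ε}
  H-β: {S-α, S-γ}
  H-γ: {S-α, S-β, S-δ, S-ε}
  H-δ: {S-α, S-δ, S-ε}
No single site covers all 5 demand points.
But {H-β, H-γ} covers everything, so the minimum is 2.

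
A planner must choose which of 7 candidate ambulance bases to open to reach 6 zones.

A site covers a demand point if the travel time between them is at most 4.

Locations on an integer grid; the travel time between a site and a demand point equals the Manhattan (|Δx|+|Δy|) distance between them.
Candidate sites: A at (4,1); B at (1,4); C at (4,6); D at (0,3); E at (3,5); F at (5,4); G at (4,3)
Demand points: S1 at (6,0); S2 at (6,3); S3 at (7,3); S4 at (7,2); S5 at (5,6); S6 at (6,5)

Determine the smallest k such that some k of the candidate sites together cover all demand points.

Coverage sets (demand points within 4 of each site):
  A: {S1, S2, S4}
  B: {}
  C: {S5, S6}
  D: {}
  E: {S5, S6}
  F: {S2, S3, S4, S5, S6}
  G: {S2, S3, S4, S5, S6}
No single site covers all 6 demand points.
But {A, F} covers everything, so the minimum is 2.

2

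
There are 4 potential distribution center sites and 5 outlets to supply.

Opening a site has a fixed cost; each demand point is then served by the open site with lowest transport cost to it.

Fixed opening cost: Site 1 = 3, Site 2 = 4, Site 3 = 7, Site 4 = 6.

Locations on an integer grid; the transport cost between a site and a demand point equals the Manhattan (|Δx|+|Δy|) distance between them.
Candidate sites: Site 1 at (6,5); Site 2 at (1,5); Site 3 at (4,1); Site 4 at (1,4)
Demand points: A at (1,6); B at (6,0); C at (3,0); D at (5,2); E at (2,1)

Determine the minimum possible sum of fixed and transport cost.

Open {Site 2, Site 3}: assign each demand point to its cheapest open site.
  A→Site 2 1, B→Site 3 3, C→Site 3 2, D→Site 3 2, E→Site 3 2
  transport cost 10, fixed 11 → total 21.
Compare {Site 3}: transport cost 17 + fixed 7 = 24.
Compare {Site 3, Site 4}: transport cost 11 + fixed 13 = 24.
Compare {Site 1, Site 2, Site 3}: transport cost 10 + fixed 14 = 24.
All other subsets cost ≥ 24. Minimum total cost: 21.

21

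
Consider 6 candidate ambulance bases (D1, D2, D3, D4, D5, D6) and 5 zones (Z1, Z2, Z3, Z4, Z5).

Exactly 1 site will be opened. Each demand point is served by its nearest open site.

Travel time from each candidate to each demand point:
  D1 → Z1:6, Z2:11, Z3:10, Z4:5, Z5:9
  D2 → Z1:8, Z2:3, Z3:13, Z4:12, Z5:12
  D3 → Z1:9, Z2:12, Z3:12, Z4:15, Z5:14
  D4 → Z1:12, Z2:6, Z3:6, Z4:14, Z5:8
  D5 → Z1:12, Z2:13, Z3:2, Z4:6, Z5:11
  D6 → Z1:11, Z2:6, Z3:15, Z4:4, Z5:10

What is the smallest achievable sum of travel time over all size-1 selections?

Open {D1}.
  Z1→D1 6, Z2→D1 11, Z3→D1 10, Z4→D1 5, Z5→D1 9  ⇒ total 41.
Compare {D5}: total 44.
Compare {D4}: total 46.
No size-1 selection does better; minimum is 41.

41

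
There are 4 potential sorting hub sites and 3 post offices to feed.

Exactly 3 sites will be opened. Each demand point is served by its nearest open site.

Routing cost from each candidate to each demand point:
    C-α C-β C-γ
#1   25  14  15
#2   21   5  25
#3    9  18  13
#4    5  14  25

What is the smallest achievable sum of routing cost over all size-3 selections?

Open {#2, #3, #4}.
  C-α→#4 5, C-β→#2 5, C-γ→#3 13  ⇒ total 23.
Compare {#1, #2, #4}: total 25.
Compare {#1, #2, #3}: total 27.
No size-3 selection does better; minimum is 23.

23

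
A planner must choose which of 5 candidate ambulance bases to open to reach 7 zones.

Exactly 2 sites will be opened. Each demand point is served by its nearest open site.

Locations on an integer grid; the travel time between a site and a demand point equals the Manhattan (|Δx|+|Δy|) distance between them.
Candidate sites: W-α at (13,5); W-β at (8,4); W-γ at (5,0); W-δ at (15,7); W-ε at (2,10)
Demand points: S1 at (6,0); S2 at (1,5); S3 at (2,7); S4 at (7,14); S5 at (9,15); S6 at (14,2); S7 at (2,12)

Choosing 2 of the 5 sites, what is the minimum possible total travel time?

44

Open {W-γ, W-ε}.
  S1→W-γ 1, S2→W-ε 6, S3→W-ε 3, S4→W-ε 9, S5→W-ε 12, S6→W-γ 11, S7→W-ε 2  ⇒ total 44.
Compare {W-β, W-ε}: total 46.
Compare {W-α, W-ε}: total 48.
No size-2 selection does better; minimum is 44.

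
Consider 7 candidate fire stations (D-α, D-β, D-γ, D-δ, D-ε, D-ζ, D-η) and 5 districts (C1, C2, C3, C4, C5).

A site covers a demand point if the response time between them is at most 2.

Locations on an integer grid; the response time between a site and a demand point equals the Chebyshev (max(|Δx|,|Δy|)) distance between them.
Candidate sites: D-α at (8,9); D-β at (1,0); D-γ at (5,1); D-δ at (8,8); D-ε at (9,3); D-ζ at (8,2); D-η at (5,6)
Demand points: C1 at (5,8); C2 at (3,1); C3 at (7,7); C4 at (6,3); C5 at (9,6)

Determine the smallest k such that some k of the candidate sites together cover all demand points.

3

Coverage sets (demand points within 2 of each site):
  D-α: {C3}
  D-β: {C2}
  D-γ: {C2, C4}
  D-δ: {C3, C5}
  D-ε: {}
  D-ζ: {C4}
  D-η: {C1, C3}
No 2 sites suffice: every size-2 union leaves at least one demand point uncovered.
But {D-γ, D-δ, D-η} covers everything, so the minimum is 3.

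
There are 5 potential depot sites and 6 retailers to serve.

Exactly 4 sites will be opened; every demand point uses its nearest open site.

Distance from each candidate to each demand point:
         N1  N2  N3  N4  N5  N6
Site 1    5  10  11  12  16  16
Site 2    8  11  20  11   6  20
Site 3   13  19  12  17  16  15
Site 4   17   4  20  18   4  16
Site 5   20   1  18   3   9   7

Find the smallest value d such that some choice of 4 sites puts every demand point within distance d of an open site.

11

Open {Site 1, Site 2, Site 3, Site 5}.
  Farthest demand point is N3 at distance 11 (to Site 1); all others are ≤ 11.
With {Site 1, Site 2, Site 4, Site 5} the worst case is 11.
With {Site 1, Site 3, Site 4, Site 5} the worst case is 11.
No size-4 selection achieves below 11.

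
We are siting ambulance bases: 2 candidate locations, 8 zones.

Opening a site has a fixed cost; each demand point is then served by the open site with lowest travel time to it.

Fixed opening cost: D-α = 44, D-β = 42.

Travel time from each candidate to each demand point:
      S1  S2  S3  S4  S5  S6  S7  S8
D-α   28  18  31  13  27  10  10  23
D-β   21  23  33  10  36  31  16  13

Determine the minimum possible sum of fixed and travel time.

Open {D-α}: assign each demand point to its cheapest open site.
  S1→D-α 28, S2→D-α 18, S3→D-α 31, S4→D-α 13, S5→D-α 27, S6→D-α 10, S7→D-α 10, S8→D-α 23
  travel time 160, fixed 44 → total 204.
Compare {D-β}: travel time 183 + fixed 42 = 225.
Compare {D-α, D-β}: travel time 140 + fixed 86 = 226.

204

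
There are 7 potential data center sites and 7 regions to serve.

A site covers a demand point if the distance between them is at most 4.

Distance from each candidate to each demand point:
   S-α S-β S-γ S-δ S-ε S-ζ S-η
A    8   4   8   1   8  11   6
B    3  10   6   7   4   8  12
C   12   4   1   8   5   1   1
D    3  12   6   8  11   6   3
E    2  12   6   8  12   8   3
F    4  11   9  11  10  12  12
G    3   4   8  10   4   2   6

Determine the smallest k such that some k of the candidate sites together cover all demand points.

3

Coverage sets (demand points within 4 of each site):
  A: {S-β, S-δ}
  B: {S-α, S-ε}
  C: {S-β, S-γ, S-ζ, S-η}
  D: {S-α, S-η}
  E: {S-α, S-η}
  F: {S-α}
  G: {S-α, S-β, S-ε, S-ζ}
No 2 sites suffice: every size-2 union leaves at least one demand point uncovered.
But {A, B, C} covers everything, so the minimum is 3.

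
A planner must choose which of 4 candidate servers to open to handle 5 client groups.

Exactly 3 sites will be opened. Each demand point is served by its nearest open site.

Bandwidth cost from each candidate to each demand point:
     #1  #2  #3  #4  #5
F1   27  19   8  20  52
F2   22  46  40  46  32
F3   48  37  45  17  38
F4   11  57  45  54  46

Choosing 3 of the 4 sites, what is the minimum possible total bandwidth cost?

90

Open {F1, F2, F4}.
  #1→F4 11, #2→F1 19, #3→F1 8, #4→F1 20, #5→F2 32  ⇒ total 90.
Compare {F1, F3, F4}: total 93.
Compare {F1, F2, F3}: total 98.
No size-3 selection does better; minimum is 90.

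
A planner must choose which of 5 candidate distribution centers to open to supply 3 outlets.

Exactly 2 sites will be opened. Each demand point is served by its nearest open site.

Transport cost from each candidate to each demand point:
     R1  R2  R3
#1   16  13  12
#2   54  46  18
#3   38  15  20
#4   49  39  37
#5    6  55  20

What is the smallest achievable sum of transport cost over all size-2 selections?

31

Open {#1, #5}.
  R1→#5 6, R2→#1 13, R3→#1 12  ⇒ total 31.
Compare {#1, #2}: total 41.
Compare {#1, #3}: total 41.
No size-2 selection does better; minimum is 31.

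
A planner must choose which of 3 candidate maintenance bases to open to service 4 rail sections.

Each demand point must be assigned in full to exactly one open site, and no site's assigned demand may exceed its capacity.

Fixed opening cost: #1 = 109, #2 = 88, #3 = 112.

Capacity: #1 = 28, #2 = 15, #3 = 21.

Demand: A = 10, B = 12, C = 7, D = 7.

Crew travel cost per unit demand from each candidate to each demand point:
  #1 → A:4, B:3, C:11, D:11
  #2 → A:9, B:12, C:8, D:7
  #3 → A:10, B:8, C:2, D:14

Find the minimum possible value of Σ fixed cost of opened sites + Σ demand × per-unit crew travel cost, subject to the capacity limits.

Open {#1, #2}; cheapest assignment that respects the capacities:
  #1 (cap 28, load 22): A, B — cost 10×4 + 12×3 = 76
  #2 (cap 15, load 14): C, D — cost 7×8 + 7×7 = 105
  Shipping 181, fixed 197 → total 378.
  Any other capacity-feasible assignment to {#1, #2} ships for at least 181.
Compare {#1, #3}: its best feasible assignment gives total 409.
Compare {#1, #2, #3}: its best feasible assignment gives total 448.
Every other set of open sites that can feasibly serve all demand totals ≥ 409 even under its best assignment. Minimum: 378.

378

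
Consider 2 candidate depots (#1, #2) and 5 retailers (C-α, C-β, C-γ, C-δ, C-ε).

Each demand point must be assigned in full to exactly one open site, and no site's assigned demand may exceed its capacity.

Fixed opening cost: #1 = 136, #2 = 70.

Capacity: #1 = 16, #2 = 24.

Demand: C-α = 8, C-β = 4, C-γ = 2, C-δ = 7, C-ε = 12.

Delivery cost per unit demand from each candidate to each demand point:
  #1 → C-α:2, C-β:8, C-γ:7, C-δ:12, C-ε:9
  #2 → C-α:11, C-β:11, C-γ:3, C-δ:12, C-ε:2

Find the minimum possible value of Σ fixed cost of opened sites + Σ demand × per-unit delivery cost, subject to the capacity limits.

Open {#1, #2}; cheapest assignment that respects the capacities:
  #1 (cap 16, load 12): C-α, C-β — cost 8×2 + 4×8 = 48
  #2 (cap 24, load 21): C-γ, C-δ, C-ε — cost 2×3 + 7×12 + 12×2 = 114
  Shipping 162, fixed 206 → total 368.
  Any other capacity-feasible assignment to {#1, #2} ships for at least 162.
Total demand is 33 and no other set of sites has combined capacity ≥ 33, so {#1, #2} is the only feasible choice of open sites. Minimum: 368.

368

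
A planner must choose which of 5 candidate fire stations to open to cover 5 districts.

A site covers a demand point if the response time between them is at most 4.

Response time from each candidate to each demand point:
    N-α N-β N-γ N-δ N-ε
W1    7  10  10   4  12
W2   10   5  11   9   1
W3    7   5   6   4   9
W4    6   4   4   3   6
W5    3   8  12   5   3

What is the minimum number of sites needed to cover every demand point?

Coverage sets (demand points within 4 of each site):
  W1: {N-δ}
  W2: {N-ε}
  W3: {N-δ}
  W4: {N-β, N-γ, N-δ}
  W5: {N-α, N-ε}
No single site covers all 5 demand points.
But {W4, W5} covers everything, so the minimum is 2.

2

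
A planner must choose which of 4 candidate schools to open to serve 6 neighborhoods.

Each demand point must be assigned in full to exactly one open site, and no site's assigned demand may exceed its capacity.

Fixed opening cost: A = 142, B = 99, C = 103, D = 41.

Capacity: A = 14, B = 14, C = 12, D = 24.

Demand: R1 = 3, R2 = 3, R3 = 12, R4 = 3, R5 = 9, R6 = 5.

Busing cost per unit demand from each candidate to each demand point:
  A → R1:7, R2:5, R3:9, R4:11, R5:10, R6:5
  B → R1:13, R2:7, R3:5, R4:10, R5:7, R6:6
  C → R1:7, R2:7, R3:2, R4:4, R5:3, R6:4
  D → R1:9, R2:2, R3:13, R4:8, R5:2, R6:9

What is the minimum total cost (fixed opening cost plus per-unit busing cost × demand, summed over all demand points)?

288

Open {C, D}; cheapest assignment that respects the capacities:
  C (cap 12, load 12): R3 — cost 12×2 = 24
  D (cap 24, load 23): R1, R2, R4, R5, R6 — cost 3×9 + 3×2 + 3×8 + 9×2 + 5×9 = 120
  Shipping 144, fixed 144 → total 288.
  Any other capacity-feasible assignment to {C, D} ships for at least 144.
Compare {B, D}: its best feasible assignment gives total 320.
Compare {B, C, D}: its best feasible assignment gives total 372.
Every other set of open sites that can feasibly serve all demand totals ≥ 320 even under its best assignment. Minimum: 288.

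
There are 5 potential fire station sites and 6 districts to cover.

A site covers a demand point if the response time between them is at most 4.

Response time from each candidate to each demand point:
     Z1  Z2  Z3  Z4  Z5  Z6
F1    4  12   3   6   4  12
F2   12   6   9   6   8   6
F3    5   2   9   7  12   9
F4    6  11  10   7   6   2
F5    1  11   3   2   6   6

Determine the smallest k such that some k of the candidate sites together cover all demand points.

Coverage sets (demand points within 4 of each site):
  F1: {Z1, Z3, Z5}
  F2: {}
  F3: {Z2}
  F4: {Z6}
  F5: {Z1, Z3, Z4}
No 3 sites suffice: every size-3 union leaves at least one demand point uncovered.
But {F1, F3, F4, F5} covers everything, so the minimum is 4.

4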